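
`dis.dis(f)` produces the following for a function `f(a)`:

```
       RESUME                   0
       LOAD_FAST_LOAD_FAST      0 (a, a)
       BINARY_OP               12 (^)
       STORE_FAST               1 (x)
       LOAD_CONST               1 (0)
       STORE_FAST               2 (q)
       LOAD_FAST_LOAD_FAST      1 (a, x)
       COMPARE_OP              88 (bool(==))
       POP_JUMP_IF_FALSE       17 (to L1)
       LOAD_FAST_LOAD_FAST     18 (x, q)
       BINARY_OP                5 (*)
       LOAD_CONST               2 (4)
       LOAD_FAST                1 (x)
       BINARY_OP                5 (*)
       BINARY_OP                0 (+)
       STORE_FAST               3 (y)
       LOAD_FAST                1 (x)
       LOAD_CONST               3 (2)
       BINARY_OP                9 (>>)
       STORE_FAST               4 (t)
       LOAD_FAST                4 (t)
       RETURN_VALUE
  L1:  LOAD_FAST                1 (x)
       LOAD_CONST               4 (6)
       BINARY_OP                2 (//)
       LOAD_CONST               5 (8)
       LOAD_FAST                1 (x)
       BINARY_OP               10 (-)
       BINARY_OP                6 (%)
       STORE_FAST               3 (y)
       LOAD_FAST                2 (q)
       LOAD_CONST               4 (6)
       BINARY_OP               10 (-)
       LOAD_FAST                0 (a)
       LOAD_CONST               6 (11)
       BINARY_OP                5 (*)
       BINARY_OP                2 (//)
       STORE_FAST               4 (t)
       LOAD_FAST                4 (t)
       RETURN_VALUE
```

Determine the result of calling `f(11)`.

LOAD_FAST_LOAD_FAST a,a → push 11,11. Stack: [11, 11]
BINARY_OP ^ → 11 ^ 11 = 0. Stack: [0]
STORE_FAST x → x=0. Stack: []
LOAD_CONST → push 0. Stack: [0]
STORE_FAST q → q=0. Stack: []
LOAD_FAST_LOAD_FAST a,x → push 11,0. Stack: [11, 0]
COMPARE_OP bool(==) → 11 vs 0 = False. Stack: [False]
POP_JUMP_IF_FALSE → pop False; jump. Stack: []
LOAD_FAST x → push 0. Stack: [0]
LOAD_CONST → push 6. Stack: [0, 6]
BINARY_OP // → 0 // 6 = 0. Stack: [0]
LOAD_CONST → push 8. Stack: [0, 8]
LOAD_FAST x → push 0. Stack: [0, 8, 0]
BINARY_OP - → 8 - 0 = 8. Stack: [0, 8]
BINARY_OP % → 0 % 8 = 0. Stack: [0]
STORE_FAST y → y=0. Stack: []
LOAD_FAST q → push 0. Stack: [0]
LOAD_CONST → push 6. Stack: [0, 6]
BINARY_OP - → 0 - 6 = -6. Stack: [-6]
LOAD_FAST a → push 11. Stack: [-6, 11]
LOAD_CONST → push 11. Stack: [-6, 11, 11]
BINARY_OP * → 11 * 11 = 121. Stack: [-6, 121]
BINARY_OP // → -6 // 121 = -1. Stack: [-1]
STORE_FAST t → t=-1. Stack: []
LOAD_FAST t → push -1. Stack: [-1]
RETURN_VALUE → return -1.

-1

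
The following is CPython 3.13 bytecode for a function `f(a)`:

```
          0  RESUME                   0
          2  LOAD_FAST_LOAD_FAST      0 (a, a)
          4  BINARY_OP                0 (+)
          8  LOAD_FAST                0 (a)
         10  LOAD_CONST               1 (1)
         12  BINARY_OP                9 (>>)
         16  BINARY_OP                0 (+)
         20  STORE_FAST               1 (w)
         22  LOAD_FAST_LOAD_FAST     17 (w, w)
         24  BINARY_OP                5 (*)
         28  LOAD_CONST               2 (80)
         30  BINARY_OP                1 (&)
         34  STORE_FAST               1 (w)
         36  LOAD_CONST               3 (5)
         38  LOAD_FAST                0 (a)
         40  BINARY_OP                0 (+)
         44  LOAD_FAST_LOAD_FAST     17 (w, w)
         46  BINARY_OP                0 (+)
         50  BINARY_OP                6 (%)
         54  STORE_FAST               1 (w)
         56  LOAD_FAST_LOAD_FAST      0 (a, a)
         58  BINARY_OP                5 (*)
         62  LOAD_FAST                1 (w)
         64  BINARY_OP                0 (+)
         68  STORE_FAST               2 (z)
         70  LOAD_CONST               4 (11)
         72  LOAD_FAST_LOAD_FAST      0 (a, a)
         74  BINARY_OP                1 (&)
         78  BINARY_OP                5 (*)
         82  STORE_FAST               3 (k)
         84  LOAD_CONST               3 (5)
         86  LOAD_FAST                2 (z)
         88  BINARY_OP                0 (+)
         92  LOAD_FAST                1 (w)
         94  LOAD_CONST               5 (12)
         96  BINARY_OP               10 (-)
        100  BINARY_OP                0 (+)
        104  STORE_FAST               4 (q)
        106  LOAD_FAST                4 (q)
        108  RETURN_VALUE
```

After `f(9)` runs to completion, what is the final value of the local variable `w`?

14

LOAD_FAST_LOAD_FAST a,a → push 9,9. Stack: [9, 9]
BINARY_OP + → 9 + 9 = 18. Stack: [18]
LOAD_FAST a → push 9. Stack: [18, 9]
LOAD_CONST → push 1. Stack: [18, 9, 1]
BINARY_OP >> → 9 >> 1 = 4. Stack: [18, 4]
BINARY_OP + → 18 + 4 = 22. Stack: [22]
STORE_FAST w → w=22. Stack: []
LOAD_FAST_LOAD_FAST w,w → push 22,22. Stack: [22, 22]
BINARY_OP * → 22 * 22 = 484. Stack: [484]
LOAD_CONST → push 80. Stack: [484, 80]
BINARY_OP & → 484 & 80 = 64. Stack: [64]
STORE_FAST w → w=64. Stack: []
LOAD_CONST → push 5. Stack: [5]
LOAD_FAST a → push 9. Stack: [5, 9]
BINARY_OP + → 5 + 9 = 14. Stack: [14]
LOAD_FAST_LOAD_FAST w,w → push 64,64. Stack: [14, 64, 64]
BINARY_OP + → 64 + 64 = 128. Stack: [14, 128]
BINARY_OP % → 14 % 128 = 14. Stack: [14]
STORE_FAST w → w=14. Stack: []
LOAD_FAST_LOAD_FAST a,a → push 9,9. Stack: [9, 9]
BINARY_OP * → 9 * 9 = 81. Stack: [81]
LOAD_FAST w → push 14. Stack: [81, 14]
BINARY_OP + → 81 + 14 = 95. Stack: [95]
STORE_FAST z → z=95. Stack: []
LOAD_CONST → push 11. Stack: [11]
LOAD_FAST_LOAD_FAST a,a → push 9,9. Stack: [11, 9, 9]
BINARY_OP & → 9 & 9 = 9. Stack: [11, 9]
BINARY_OP * → 11 * 9 = 99. Stack: [99]
STORE_FAST k → k=99. Stack: []
LOAD_CONST → push 5. Stack: [5]
LOAD_FAST z → push 95. Stack: [5, 95]
BINARY_OP + → 5 + 95 = 100. Stack: [100]
LOAD_FAST w → push 14. Stack: [100, 14]
LOAD_CONST → push 12. Stack: [100, 14, 12]
BINARY_OP - → 14 - 12 = 2. Stack: [100, 2]
BINARY_OP + → 100 + 2 = 102. Stack: [102]
STORE_FAST q → q=102. Stack: []
LOAD_FAST q → push 102. Stack: [102]
RETURN_VALUE → return 102.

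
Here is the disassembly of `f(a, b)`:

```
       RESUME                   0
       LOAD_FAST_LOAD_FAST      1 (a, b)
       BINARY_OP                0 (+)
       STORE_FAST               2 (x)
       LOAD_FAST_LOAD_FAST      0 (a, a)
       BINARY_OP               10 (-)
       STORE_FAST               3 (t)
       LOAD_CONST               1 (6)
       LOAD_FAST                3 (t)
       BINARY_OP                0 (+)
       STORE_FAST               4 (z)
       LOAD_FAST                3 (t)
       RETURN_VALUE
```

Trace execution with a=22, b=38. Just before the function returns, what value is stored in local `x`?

LOAD_FAST_LOAD_FAST a,b → push 22,38. Stack: [22, 38]
BINARY_OP + → 22 + 38 = 60. Stack: [60]
STORE_FAST x → x=60. Stack: []
LOAD_FAST_LOAD_FAST a,a → push 22,22. Stack: [22, 22]
BINARY_OP - → 22 - 22 = 0. Stack: [0]
STORE_FAST t → t=0. Stack: []
LOAD_CONST → push 6. Stack: [6]
LOAD_FAST t → push 0. Stack: [6, 0]
BINARY_OP + → 6 + 0 = 6. Stack: [6]
STORE_FAST z → z=6. Stack: []
LOAD_FAST t → push 0. Stack: [0]
RETURN_VALUE → return 0.

60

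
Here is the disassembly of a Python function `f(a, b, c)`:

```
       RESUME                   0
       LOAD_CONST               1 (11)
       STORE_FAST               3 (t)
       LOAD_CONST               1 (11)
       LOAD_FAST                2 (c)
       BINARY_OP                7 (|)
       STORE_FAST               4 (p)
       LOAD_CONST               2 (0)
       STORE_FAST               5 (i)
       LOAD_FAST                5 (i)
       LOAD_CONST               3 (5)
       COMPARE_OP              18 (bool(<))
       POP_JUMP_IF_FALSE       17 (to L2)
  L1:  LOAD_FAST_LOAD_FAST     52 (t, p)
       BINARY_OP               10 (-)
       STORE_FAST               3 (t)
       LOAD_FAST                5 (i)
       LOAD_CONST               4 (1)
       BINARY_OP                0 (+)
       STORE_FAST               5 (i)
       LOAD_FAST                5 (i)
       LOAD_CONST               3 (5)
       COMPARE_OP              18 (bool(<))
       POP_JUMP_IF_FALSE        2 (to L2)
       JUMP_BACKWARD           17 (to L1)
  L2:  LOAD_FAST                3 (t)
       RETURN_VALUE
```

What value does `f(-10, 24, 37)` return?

LOAD_CONST → push 11
STORE_FAST t → t=11
LOAD_CONST → push 11
LOAD_FAST c → push 37
BINARY_OP | → 11 | 37 = 47
STORE_FAST p → p=47
LOAD_CONST → push 0
STORE_FAST i → i=0
LOAD_FAST i → push 0
LOAD_CONST → push 5
COMPARE_OP bool(<) → 0 vs 5 = True
POP_JUMP_IF_FALSE → pop True; no jump
LOAD_FAST_LOAD_FAST t,p → push 11,47
BINARY_OP - → 11 - 47 = -36
STORE_FAST t → t=-36
LOAD_FAST i → push 0
LOAD_CONST → push 1
BINARY_OP + → 0 + 1 = 1
STORE_FAST i → i=1
LOAD_FAST i → push 1
LOAD_CONST → push 5
COMPARE_OP bool(<) → 1 vs 5 = True
POP_JUMP_IF_FALSE → pop True; no jump
LOAD_FAST_LOAD_FAST t,p → push -36,47
BINARY_OP - → -36 - 47 = -83
STORE_FAST t → t=-83
LOAD_FAST i → push 1
LOAD_CONST → push 1
BINARY_OP + → 1 + 1 = 2
STORE_FAST i → i=2
LOAD_FAST i → push 2
LOAD_CONST → push 5
COMPARE_OP bool(<) → 2 vs 5 = True
POP_JUMP_IF_FALSE → pop True; no jump
LOAD_FAST_LOAD_FAST t,p → push -83,47
BINARY_OP - → -83 - 47 = -130
STORE_FAST t → t=-130
LOAD_FAST i → push 2
LOAD_CONST → push 1
BINARY_OP + → 2 + 1 = 3
STORE_FAST i → i=3
LOAD_FAST i → push 3
LOAD_CONST → push 5
COMPARE_OP bool(<) → 3 vs 5 = True
POP_JUMP_IF_FALSE → pop True; no jump
LOAD_FAST_LOAD_FAST t,p → push -130,47
BINARY_OP - → -130 - 47 = -177
STORE_FAST t → t=-177
LOAD_FAST i → push 3
LOAD_CONST → push 1
BINARY_OP + → 3 + 1 = 4
STORE_FAST i → i=4
LOAD_FAST i → push 4
LOAD_CONST → push 5
COMPARE_OP bool(<) → 4 vs 5 = True
POP_JUMP_IF_FALSE → pop True; no jump
LOAD_FAST_LOAD_FAST t,p → push -177,47
BINARY_OP - → -177 - 47 = -224
STORE_FAST t → t=-224
LOAD_FAST i → push 4
LOAD_CONST → push 1
BINARY_OP + → 4 + 1 = 5
STORE_FAST i → i=5
LOAD_FAST i → push 5
LOAD_CONST → push 5
COMPARE_OP bool(<) → 5 vs 5 = False
POP_JUMP_IF_FALSE → pop False; jump
LOAD_FAST t → push -224
RETURN_VALUE → return -224.

-224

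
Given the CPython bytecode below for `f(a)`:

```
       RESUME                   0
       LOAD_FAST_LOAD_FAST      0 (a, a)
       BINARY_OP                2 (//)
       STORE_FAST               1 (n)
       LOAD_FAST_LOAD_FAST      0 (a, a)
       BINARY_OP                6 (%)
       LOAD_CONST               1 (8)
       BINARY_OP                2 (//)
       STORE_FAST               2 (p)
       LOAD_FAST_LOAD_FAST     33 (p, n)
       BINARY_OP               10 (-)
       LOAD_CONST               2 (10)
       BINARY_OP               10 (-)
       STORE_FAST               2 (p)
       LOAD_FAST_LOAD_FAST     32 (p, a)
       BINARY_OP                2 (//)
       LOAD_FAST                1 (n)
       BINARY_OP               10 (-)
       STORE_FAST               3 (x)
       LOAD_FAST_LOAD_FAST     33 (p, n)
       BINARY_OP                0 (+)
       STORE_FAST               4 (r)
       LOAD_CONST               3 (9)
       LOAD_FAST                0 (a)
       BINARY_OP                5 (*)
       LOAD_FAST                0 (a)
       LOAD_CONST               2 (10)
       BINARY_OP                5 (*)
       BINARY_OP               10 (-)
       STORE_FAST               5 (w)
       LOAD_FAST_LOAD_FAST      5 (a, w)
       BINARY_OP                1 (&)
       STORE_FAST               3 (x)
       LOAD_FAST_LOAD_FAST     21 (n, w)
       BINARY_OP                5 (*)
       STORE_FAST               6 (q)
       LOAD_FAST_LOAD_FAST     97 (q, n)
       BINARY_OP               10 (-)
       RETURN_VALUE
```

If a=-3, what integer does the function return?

2

LOAD_FAST_LOAD_FAST a,a → push -3,-3. Stack: [-3, -3]
BINARY_OP // → -3 // -3 = 1. Stack: [1]
STORE_FAST n → n=1. Stack: []
LOAD_FAST_LOAD_FAST a,a → push -3,-3. Stack: [-3, -3]
BINARY_OP % → -3 % -3 = 0. Stack: [0]
LOAD_CONST → push 8. Stack: [0, 8]
BINARY_OP // → 0 // 8 = 0. Stack: [0]
STORE_FAST p → p=0. Stack: []
LOAD_FAST_LOAD_FAST p,n → push 0,1. Stack: [0, 1]
BINARY_OP - → 0 - 1 = -1. Stack: [-1]
LOAD_CONST → push 10. Stack: [-1, 10]
BINARY_OP - → -1 - 10 = -11. Stack: [-11]
STORE_FAST p → p=-11. Stack: []
LOAD_FAST_LOAD_FAST p,a → push -11,-3. Stack: [-11, -3]
BINARY_OP // → -11 // -3 = 3. Stack: [3]
LOAD_FAST n → push 1. Stack: [3, 1]
BINARY_OP - → 3 - 1 = 2. Stack: [2]
STORE_FAST x → x=2. Stack: []
LOAD_FAST_LOAD_FAST p,n → push -11,1. Stack: [-11, 1]
BINARY_OP + → -11 + 1 = -10. Stack: [-10]
STORE_FAST r → r=-10. Stack: []
LOAD_CONST → push 9. Stack: [9]
LOAD_FAST a → push -3. Stack: [9, -3]
BINARY_OP * → 9 * -3 = -27. Stack: [-27]
LOAD_FAST a → push -3. Stack: [-27, -3]
LOAD_CONST → push 10. Stack: [-27, -3, 10]
BINARY_OP * → -3 * 10 = -30. Stack: [-27, -30]
BINARY_OP - → -27 - -30 = 3. Stack: [3]
STORE_FAST w → w=3. Stack: []
LOAD_FAST_LOAD_FAST a,w → push -3,3. Stack: [-3, 3]
BINARY_OP & → -3 & 3 = 1. Stack: [1]
STORE_FAST x → x=1. Stack: []
LOAD_FAST_LOAD_FAST n,w → push 1,3. Stack: [1, 3]
BINARY_OP * → 1 * 3 = 3. Stack: [3]
STORE_FAST q → q=3. Stack: []
LOAD_FAST_LOAD_FAST q,n → push 3,1. Stack: [3, 1]
BINARY_OP - → 3 - 1 = 2. Stack: [2]
RETURN_VALUE → return 2.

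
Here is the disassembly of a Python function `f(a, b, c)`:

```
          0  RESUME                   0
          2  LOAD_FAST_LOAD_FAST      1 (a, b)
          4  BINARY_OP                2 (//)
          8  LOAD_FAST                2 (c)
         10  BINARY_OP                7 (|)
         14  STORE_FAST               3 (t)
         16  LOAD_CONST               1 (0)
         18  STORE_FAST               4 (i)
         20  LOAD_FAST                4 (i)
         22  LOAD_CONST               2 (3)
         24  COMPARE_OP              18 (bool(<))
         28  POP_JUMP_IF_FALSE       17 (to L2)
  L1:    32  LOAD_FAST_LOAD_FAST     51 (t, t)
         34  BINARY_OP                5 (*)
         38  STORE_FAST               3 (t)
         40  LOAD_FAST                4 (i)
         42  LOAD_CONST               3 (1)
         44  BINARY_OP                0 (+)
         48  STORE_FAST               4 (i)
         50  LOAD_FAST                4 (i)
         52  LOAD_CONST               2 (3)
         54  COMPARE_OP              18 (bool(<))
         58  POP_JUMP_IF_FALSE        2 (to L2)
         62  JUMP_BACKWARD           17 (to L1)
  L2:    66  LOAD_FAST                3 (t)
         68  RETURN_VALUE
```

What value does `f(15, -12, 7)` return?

LOAD_FAST_LOAD_FAST a,b → push 15,-12. Stack: [15, -12]
BINARY_OP // → 15 // -12 = -2. Stack: [-2]
LOAD_FAST c → push 7. Stack: [-2, 7]
BINARY_OP | → -2 | 7 = -1. Stack: [-1]
STORE_FAST t → t=-1. Stack: []
LOAD_CONST → push 0. Stack: [0]
STORE_FAST i → i=0. Stack: []
LOAD_FAST i → push 0. Stack: [0]
LOAD_CONST → push 3. Stack: [0, 3]
COMPARE_OP bool(<) → 0 vs 3 = True. Stack: [True]
POP_JUMP_IF_FALSE → pop True; no jump. Stack: []
LOAD_FAST_LOAD_FAST t,t → push -1,-1. Stack: [-1, -1]
BINARY_OP * → -1 * -1 = 1. Stack: [1]
STORE_FAST t → t=1. Stack: []
LOAD_FAST i → push 0. Stack: [0]
LOAD_CONST → push 1. Stack: [0, 1]
BINARY_OP + → 0 + 1 = 1. Stack: [1]
STORE_FAST i → i=1. Stack: []
LOAD_FAST i → push 1. Stack: [1]
LOAD_CONST → push 3. Stack: [1, 3]
COMPARE_OP bool(<) → 1 vs 3 = True. Stack: [True]
POP_JUMP_IF_FALSE → pop True; no jump. Stack: []
LOAD_FAST_LOAD_FAST t,t → push 1,1. Stack: [1, 1]
BINARY_OP * → 1 * 1 = 1. Stack: [1]
STORE_FAST t → t=1. Stack: []
LOAD_FAST i → push 1. Stack: [1]
LOAD_CONST → push 1. Stack: [1, 1]
BINARY_OP + → 1 + 1 = 2. Stack: [2]
STORE_FAST i → i=2. Stack: []
LOAD_FAST i → push 2. Stack: [2]
LOAD_CONST → push 3. Stack: [2, 3]
COMPARE_OP bool(<) → 2 vs 3 = True. Stack: [True]
POP_JUMP_IF_FALSE → pop True; no jump. Stack: []
LOAD_FAST_LOAD_FAST t,t → push 1,1. Stack: [1, 1]
BINARY_OP * → 1 * 1 = 1. Stack: [1]
STORE_FAST t → t=1. Stack: []
LOAD_FAST i → push 2. Stack: [2]
LOAD_CONST → push 1. Stack: [2, 1]
BINARY_OP + → 2 + 1 = 3. Stack: [3]
STORE_FAST i → i=3. Stack: []
LOAD_FAST i → push 3. Stack: [3]
LOAD_CONST → push 3. Stack: [3, 3]
COMPARE_OP bool(<) → 3 vs 3 = False. Stack: [False]
POP_JUMP_IF_FALSE → pop False; jump. Stack: []
LOAD_FAST t → push 1. Stack: [1]
RETURN_VALUE → return 1.

1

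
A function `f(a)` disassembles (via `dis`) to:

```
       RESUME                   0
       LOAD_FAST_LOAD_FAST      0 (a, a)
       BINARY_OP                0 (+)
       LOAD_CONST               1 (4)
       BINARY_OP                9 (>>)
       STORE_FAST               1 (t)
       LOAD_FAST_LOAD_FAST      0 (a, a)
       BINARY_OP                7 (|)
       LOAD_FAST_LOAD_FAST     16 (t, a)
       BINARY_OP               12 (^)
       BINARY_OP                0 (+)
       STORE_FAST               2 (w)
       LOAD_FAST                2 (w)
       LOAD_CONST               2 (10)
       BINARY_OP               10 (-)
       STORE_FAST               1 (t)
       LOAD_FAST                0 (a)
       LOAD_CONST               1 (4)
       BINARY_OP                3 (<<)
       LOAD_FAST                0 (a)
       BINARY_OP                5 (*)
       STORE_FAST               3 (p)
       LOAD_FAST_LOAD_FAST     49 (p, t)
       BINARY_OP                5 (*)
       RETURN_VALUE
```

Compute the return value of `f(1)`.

-128

LOAD_FAST_LOAD_FAST a,a → push 1,1. Stack: [1, 1]
BINARY_OP + → 1 + 1 = 2. Stack: [2]
LOAD_CONST → push 4. Stack: [2, 4]
BINARY_OP >> → 2 >> 4 = 0. Stack: [0]
STORE_FAST t → t=0. Stack: []
LOAD_FAST_LOAD_FAST a,a → push 1,1. Stack: [1, 1]
BINARY_OP | → 1 | 1 = 1. Stack: [1]
LOAD_FAST_LOAD_FAST t,a → push 0,1. Stack: [1, 0, 1]
BINARY_OP ^ → 0 ^ 1 = 1. Stack: [1, 1]
BINARY_OP + → 1 + 1 = 2. Stack: [2]
STORE_FAST w → w=2. Stack: []
LOAD_FAST w → push 2. Stack: [2]
LOAD_CONST → push 10. Stack: [2, 10]
BINARY_OP - → 2 - 10 = -8. Stack: [-8]
STORE_FAST t → t=-8. Stack: []
LOAD_FAST a → push 1. Stack: [1]
LOAD_CONST → push 4. Stack: [1, 4]
BINARY_OP << → 1 << 4 = 16. Stack: [16]
LOAD_FAST a → push 1. Stack: [16, 1]
BINARY_OP * → 16 * 1 = 16. Stack: [16]
STORE_FAST p → p=16. Stack: []
LOAD_FAST_LOAD_FAST p,t → push 16,-8. Stack: [16, -8]
BINARY_OP * → 16 * -8 = -128. Stack: [-128]
RETURN_VALUE → return -128.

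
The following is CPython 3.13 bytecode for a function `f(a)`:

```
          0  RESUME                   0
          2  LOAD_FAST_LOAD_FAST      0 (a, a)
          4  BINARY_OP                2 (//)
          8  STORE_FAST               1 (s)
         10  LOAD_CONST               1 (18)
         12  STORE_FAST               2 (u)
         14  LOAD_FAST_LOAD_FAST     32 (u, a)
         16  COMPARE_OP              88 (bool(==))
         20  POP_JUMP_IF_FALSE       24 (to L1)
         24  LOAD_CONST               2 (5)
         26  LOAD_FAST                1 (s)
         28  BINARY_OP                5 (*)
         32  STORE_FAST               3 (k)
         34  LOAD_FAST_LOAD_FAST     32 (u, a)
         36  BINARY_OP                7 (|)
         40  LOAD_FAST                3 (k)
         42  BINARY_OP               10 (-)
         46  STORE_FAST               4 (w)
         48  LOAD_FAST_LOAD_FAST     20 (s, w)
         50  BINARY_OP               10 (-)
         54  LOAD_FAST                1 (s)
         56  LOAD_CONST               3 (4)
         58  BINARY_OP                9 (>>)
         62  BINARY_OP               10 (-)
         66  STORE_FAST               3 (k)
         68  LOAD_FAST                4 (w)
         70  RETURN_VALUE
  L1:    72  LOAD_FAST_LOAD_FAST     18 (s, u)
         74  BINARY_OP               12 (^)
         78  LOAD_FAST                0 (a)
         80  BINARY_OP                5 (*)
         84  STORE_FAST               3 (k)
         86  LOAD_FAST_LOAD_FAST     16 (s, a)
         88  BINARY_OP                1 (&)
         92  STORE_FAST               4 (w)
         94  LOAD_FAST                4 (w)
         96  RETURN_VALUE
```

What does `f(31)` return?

1

LOAD_FAST_LOAD_FAST a,a → push 31,31. Stack: [31, 31]
BINARY_OP // → 31 // 31 = 1. Stack: [1]
STORE_FAST s → s=1. Stack: []
LOAD_CONST → push 18. Stack: [18]
STORE_FAST u → u=18. Stack: []
LOAD_FAST_LOAD_FAST u,a → push 18,31. Stack: [18, 31]
COMPARE_OP bool(==) → 18 vs 31 = False. Stack: [False]
POP_JUMP_IF_FALSE → pop False; jump. Stack: []
LOAD_FAST_LOAD_FAST s,u → push 1,18. Stack: [1, 18]
BINARY_OP ^ → 1 ^ 18 = 19. Stack: [19]
LOAD_FAST a → push 31. Stack: [19, 31]
BINARY_OP * → 19 * 31 = 589. Stack: [589]
STORE_FAST k → k=589. Stack: []
LOAD_FAST_LOAD_FAST s,a → push 1,31. Stack: [1, 31]
BINARY_OP & → 1 & 31 = 1. Stack: [1]
STORE_FAST w → w=1. Stack: []
LOAD_FAST w → push 1. Stack: [1]
RETURN_VALUE → return 1.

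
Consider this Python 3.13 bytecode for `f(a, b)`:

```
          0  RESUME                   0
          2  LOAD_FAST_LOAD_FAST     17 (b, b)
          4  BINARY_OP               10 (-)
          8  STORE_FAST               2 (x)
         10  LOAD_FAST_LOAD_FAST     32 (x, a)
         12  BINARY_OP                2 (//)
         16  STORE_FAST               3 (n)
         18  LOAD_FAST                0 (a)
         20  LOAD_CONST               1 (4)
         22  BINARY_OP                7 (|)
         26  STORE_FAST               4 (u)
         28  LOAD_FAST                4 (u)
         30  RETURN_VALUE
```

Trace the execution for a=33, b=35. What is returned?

37

LOAD_FAST_LOAD_FAST b,b → push 35,35. Stack: [35, 35]
BINARY_OP - → 35 - 35 = 0. Stack: [0]
STORE_FAST x → x=0. Stack: []
LOAD_FAST_LOAD_FAST x,a → push 0,33. Stack: [0, 33]
BINARY_OP // → 0 // 33 = 0. Stack: [0]
STORE_FAST n → n=0. Stack: []
LOAD_FAST a → push 33. Stack: [33]
LOAD_CONST → push 4. Stack: [33, 4]
BINARY_OP | → 33 | 4 = 37. Stack: [37]
STORE_FAST u → u=37. Stack: []
LOAD_FAST u → push 37. Stack: [37]
RETURN_VALUE → return 37.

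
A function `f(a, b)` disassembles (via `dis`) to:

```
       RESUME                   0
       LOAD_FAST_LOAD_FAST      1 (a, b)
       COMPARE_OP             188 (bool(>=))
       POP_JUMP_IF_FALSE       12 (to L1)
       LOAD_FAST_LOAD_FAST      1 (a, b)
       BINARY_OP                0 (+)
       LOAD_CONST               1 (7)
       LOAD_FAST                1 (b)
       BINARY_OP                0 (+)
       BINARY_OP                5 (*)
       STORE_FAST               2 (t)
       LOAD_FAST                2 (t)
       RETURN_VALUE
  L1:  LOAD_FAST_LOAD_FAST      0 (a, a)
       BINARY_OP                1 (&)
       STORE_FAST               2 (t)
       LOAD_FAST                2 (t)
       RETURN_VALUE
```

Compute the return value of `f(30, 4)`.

LOAD_FAST_LOAD_FAST a,b → push 30,4. Stack: [30, 4]
COMPARE_OP bool(>=) → 30 vs 4 = True. Stack: [True]
POP_JUMP_IF_FALSE → pop True; no jump. Stack: []
LOAD_FAST_LOAD_FAST a,b → push 30,4. Stack: [30, 4]
BINARY_OP + → 30 + 4 = 34. Stack: [34]
LOAD_CONST → push 7. Stack: [34, 7]
LOAD_FAST b → push 4. Stack: [34, 7, 4]
BINARY_OP + → 7 + 4 = 11. Stack: [34, 11]
BINARY_OP * → 34 * 11 = 374. Stack: [374]
STORE_FAST t → t=374. Stack: []
LOAD_FAST t → push 374. Stack: [374]
RETURN_VALUE → return 374.

374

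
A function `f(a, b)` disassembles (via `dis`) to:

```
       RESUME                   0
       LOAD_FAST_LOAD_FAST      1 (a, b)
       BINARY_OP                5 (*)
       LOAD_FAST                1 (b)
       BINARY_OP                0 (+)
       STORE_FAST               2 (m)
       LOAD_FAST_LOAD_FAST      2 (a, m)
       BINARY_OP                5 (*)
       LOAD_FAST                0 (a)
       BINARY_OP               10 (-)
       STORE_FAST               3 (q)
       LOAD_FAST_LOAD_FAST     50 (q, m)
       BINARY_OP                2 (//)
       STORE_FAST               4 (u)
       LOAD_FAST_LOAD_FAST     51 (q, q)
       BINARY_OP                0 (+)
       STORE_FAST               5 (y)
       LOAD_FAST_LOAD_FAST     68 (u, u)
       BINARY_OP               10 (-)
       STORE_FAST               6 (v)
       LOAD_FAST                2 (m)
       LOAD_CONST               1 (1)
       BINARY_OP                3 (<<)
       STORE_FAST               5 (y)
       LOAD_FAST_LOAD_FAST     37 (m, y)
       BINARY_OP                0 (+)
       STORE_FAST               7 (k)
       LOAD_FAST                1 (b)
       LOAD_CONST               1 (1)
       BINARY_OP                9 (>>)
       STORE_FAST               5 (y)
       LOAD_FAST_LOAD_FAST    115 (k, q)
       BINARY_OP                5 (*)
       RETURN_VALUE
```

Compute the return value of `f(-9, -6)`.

LOAD_FAST_LOAD_FAST a,b → push -9,-6. Stack: [-9, -6]
BINARY_OP * → -9 * -6 = 54. Stack: [54]
LOAD_FAST b → push -6. Stack: [54, -6]
BINARY_OP + → 54 + -6 = 48. Stack: [48]
STORE_FAST m → m=48. Stack: []
LOAD_FAST_LOAD_FAST a,m → push -9,48. Stack: [-9, 48]
BINARY_OP * → -9 * 48 = -432. Stack: [-432]
LOAD_FAST a → push -9. Stack: [-432, -9]
BINARY_OP - → -432 - -9 = -423. Stack: [-423]
STORE_FAST q → q=-423. Stack: []
LOAD_FAST_LOAD_FAST q,m → push -423,48. Stack: [-423, 48]
BINARY_OP // → -423 // 48 = -9. Stack: [-9]
STORE_FAST u → u=-9. Stack: []
LOAD_FAST_LOAD_FAST q,q → push -423,-423. Stack: [-423, -423]
BINARY_OP + → -423 + -423 = -846. Stack: [-846]
STORE_FAST y → y=-846. Stack: []
LOAD_FAST_LOAD_FAST u,u → push -9,-9. Stack: [-9, -9]
BINARY_OP - → -9 - -9 = 0. Stack: [0]
STORE_FAST v → v=0. Stack: []
LOAD_FAST m → push 48. Stack: [48]
LOAD_CONST → push 1. Stack: [48, 1]
BINARY_OP << → 48 << 1 = 96. Stack: [96]
STORE_FAST y → y=96. Stack: []
LOAD_FAST_LOAD_FAST m,y → push 48,96. Stack: [48, 96]
BINARY_OP + → 48 + 96 = 144. Stack: [144]
STORE_FAST k → k=144. Stack: []
LOAD_FAST b → push -6. Stack: [-6]
LOAD_CONST → push 1. Stack: [-6, 1]
BINARY_OP >> → -6 >> 1 = -3. Stack: [-3]
STORE_FAST y → y=-3. Stack: []
LOAD_FAST_LOAD_FAST k,q → push 144,-423. Stack: [144, -423]
BINARY_OP * → 144 * -423 = -60912. Stack: [-60912]
RETURN_VALUE → return -60912.

-60912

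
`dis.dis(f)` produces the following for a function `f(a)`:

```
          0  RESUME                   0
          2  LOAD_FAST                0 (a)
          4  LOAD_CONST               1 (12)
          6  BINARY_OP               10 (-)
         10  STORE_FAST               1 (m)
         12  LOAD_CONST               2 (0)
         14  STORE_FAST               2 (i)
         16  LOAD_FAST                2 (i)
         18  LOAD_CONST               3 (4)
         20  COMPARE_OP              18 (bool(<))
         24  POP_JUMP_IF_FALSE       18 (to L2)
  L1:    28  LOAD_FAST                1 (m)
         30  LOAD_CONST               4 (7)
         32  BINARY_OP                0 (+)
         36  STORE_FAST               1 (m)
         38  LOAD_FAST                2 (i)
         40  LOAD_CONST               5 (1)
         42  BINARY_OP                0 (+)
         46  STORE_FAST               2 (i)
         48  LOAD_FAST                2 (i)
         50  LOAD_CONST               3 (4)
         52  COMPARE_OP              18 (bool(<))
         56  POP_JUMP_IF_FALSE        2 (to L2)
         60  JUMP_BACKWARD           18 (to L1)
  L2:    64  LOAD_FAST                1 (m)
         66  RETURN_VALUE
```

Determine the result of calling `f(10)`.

26

LOAD_FAST a → push 10. Stack: [10]
LOAD_CONST → push 12. Stack: [10, 12]
BINARY_OP - → 10 - 12 = -2. Stack: [-2]
STORE_FAST m → m=-2. Stack: []
LOAD_CONST → push 0. Stack: [0]
STORE_FAST i → i=0. Stack: []
LOAD_FAST i → push 0. Stack: [0]
LOAD_CONST → push 4. Stack: [0, 4]
COMPARE_OP bool(<) → 0 vs 4 = True. Stack: [True]
POP_JUMP_IF_FALSE → pop True; no jump. Stack: []
LOAD_FAST m → push -2. Stack: [-2]
LOAD_CONST → push 7. Stack: [-2, 7]
BINARY_OP + → -2 + 7 = 5. Stack: [5]
STORE_FAST m → m=5. Stack: []
LOAD_FAST i → push 0. Stack: [0]
LOAD_CONST → push 1. Stack: [0, 1]
BINARY_OP + → 0 + 1 = 1. Stack: [1]
STORE_FAST i → i=1. Stack: []
LOAD_FAST i → push 1. Stack: [1]
LOAD_CONST → push 4. Stack: [1, 4]
COMPARE_OP bool(<) → 1 vs 4 = True. Stack: [True]
POP_JUMP_IF_FALSE → pop True; no jump. Stack: []
LOAD_FAST m → push 5. Stack: [5]
LOAD_CONST → push 7. Stack: [5, 7]
BINARY_OP + → 5 + 7 = 12. Stack: [12]
STORE_FAST m → m=12. Stack: []
LOAD_FAST i → push 1. Stack: [1]
LOAD_CONST → push 1. Stack: [1, 1]
BINARY_OP + → 1 + 1 = 2. Stack: [2]
STORE_FAST i → i=2. Stack: []
LOAD_FAST i → push 2. Stack: [2]
LOAD_CONST → push 4. Stack: [2, 4]
COMPARE_OP bool(<) → 2 vs 4 = True. Stack: [True]
POP_JUMP_IF_FALSE → pop True; no jump. Stack: []
LOAD_FAST m → push 12. Stack: [12]
LOAD_CONST → push 7. Stack: [12, 7]
BINARY_OP + → 12 + 7 = 19. Stack: [19]
STORE_FAST m → m=19. Stack: []
LOAD_FAST i → push 2. Stack: [2]
LOAD_CONST → push 1. Stack: [2, 1]
BINARY_OP + → 2 + 1 = 3. Stack: [3]
STORE_FAST i → i=3. Stack: []
LOAD_FAST i → push 3. Stack: [3]
LOAD_CONST → push 4. Stack: [3, 4]
COMPARE_OP bool(<) → 3 vs 4 = True. Stack: [True]
POP_JUMP_IF_FALSE → pop True; no jump. Stack: []
LOAD_FAST m → push 19. Stack: [19]
LOAD_CONST → push 7. Stack: [19, 7]
BINARY_OP + → 19 + 7 = 26. Stack: [26]
STORE_FAST m → m=26. Stack: []
LOAD_FAST i → push 3. Stack: [3]
LOAD_CONST → push 1. Stack: [3, 1]
BINARY_OP + → 3 + 1 = 4. Stack: [4]
STORE_FAST i → i=4. Stack: []
LOAD_FAST i → push 4. Stack: [4]
LOAD_CONST → push 4. Stack: [4, 4]
COMPARE_OP bool(<) → 4 vs 4 = False. Stack: [False]
POP_JUMP_IF_FALSE → pop False; jump. Stack: []
LOAD_FAST m → push 26. Stack: [26]
RETURN_VALUE → return 26.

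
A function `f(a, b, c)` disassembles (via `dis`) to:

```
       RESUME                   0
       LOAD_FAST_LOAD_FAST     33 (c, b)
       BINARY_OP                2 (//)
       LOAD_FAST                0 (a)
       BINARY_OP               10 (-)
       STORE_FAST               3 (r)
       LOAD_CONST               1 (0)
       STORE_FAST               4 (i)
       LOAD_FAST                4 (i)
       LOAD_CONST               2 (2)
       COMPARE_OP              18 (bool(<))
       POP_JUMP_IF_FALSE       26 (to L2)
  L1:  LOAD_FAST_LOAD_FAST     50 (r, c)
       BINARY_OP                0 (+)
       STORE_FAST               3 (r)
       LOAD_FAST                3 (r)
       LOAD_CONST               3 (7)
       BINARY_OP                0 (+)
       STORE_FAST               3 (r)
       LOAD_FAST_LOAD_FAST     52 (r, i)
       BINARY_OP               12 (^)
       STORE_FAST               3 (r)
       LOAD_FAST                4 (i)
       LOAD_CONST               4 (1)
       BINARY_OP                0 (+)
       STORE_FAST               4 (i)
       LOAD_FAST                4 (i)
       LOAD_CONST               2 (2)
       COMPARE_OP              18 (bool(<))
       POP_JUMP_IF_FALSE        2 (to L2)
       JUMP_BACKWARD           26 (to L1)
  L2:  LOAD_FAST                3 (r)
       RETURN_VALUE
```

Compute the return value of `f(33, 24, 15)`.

LOAD_FAST_LOAD_FAST c,b → push 15,24. Stack: [15, 24]
BINARY_OP // → 15 // 24 = 0. Stack: [0]
LOAD_FAST a → push 33. Stack: [0, 33]
BINARY_OP - → 0 - 33 = -33. Stack: [-33]
STORE_FAST r → r=-33. Stack: []
LOAD_CONST → push 0. Stack: [0]
STORE_FAST i → i=0. Stack: []
LOAD_FAST i → push 0. Stack: [0]
LOAD_CONST → push 2. Stack: [0, 2]
COMPARE_OP bool(<) → 0 vs 2 = True. Stack: [True]
POP_JUMP_IF_FALSE → pop True; no jump. Stack: []
LOAD_FAST_LOAD_FAST r,c → push -33,15. Stack: [-33, 15]
BINARY_OP + → -33 + 15 = -18. Stack: [-18]
STORE_FAST r → r=-18. Stack: []
LOAD_FAST r → push -18. Stack: [-18]
LOAD_CONST → push 7. Stack: [-18, 7]
BINARY_OP + → -18 + 7 = -11. Stack: [-11]
STORE_FAST r → r=-11. Stack: []
LOAD_FAST_LOAD_FAST r,i → push -11,0. Stack: [-11, 0]
BINARY_OP ^ → -11 ^ 0 = -11. Stack: [-11]
STORE_FAST r → r=-11. Stack: []
LOAD_FAST i → push 0. Stack: [0]
LOAD_CONST → push 1. Stack: [0, 1]
BINARY_OP + → 0 + 1 = 1. Stack: [1]
STORE_FAST i → i=1. Stack: []
LOAD_FAST i → push 1. Stack: [1]
LOAD_CONST → push 2. Stack: [1, 2]
COMPARE_OP bool(<) → 1 vs 2 = True. Stack: [True]
POP_JUMP_IF_FALSE → pop True; no jump. Stack: []
LOAD_FAST_LOAD_FAST r,c → push -11,15. Stack: [-11, 15]
BINARY_OP + → -11 + 15 = 4. Stack: [4]
STORE_FAST r → r=4. Stack: []
LOAD_FAST r → push 4. Stack: [4]
LOAD_CONST → push 7. Stack: [4, 7]
BINARY_OP + → 4 + 7 = 11. Stack: [11]
STORE_FAST r → r=11. Stack: []
LOAD_FAST_LOAD_FAST r,i → push 11,1. Stack: [11, 1]
BINARY_OP ^ → 11 ^ 1 = 10. Stack: [10]
STORE_FAST r → r=10. Stack: []
LOAD_FAST i → push 1. Stack: [1]
LOAD_CONST → push 1. Stack: [1, 1]
BINARY_OP + → 1 + 1 = 2. Stack: [2]
STORE_FAST i → i=2. Stack: []
LOAD_FAST i → push 2. Stack: [2]
LOAD_CONST → push 2. Stack: [2, 2]
COMPARE_OP bool(<) → 2 vs 2 = False. Stack: [False]
POP_JUMP_IF_FALSE → pop False; jump. Stack: []
LOAD_FAST r → push 10. Stack: [10]
RETURN_VALUE → return 10.

10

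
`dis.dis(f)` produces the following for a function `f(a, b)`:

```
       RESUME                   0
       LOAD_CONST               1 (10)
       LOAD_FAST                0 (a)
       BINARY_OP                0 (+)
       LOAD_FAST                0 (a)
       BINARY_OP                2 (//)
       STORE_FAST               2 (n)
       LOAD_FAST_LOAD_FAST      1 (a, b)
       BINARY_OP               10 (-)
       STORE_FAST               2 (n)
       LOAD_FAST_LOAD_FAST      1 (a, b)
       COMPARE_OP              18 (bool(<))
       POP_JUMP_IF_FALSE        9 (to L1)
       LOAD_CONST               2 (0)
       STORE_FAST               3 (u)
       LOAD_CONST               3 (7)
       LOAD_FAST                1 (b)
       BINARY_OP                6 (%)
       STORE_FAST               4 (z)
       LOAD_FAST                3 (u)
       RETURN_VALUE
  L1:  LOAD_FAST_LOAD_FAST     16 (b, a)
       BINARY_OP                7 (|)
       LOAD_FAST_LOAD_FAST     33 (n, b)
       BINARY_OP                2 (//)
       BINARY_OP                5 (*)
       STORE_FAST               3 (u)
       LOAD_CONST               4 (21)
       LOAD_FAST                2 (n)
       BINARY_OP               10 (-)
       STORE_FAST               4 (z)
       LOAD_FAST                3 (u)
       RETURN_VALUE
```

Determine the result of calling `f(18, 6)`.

44

LOAD_CONST → push 10. Stack: [10]
LOAD_FAST a → push 18. Stack: [10, 18]
BINARY_OP + → 10 + 18 = 28. Stack: [28]
LOAD_FAST a → push 18. Stack: [28, 18]
BINARY_OP // → 28 // 18 = 1. Stack: [1]
STORE_FAST n → n=1. Stack: []
LOAD_FAST_LOAD_FAST a,b → push 18,6. Stack: [18, 6]
BINARY_OP - → 18 - 6 = 12. Stack: [12]
STORE_FAST n → n=12. Stack: []
LOAD_FAST_LOAD_FAST a,b → push 18,6. Stack: [18, 6]
COMPARE_OP bool(<) → 18 vs 6 = False. Stack: [False]
POP_JUMP_IF_FALSE → pop False; jump. Stack: []
LOAD_FAST_LOAD_FAST b,a → push 6,18. Stack: [6, 18]
BINARY_OP | → 6 | 18 = 22. Stack: [22]
LOAD_FAST_LOAD_FAST n,b → push 12,6. Stack: [22, 12, 6]
BINARY_OP // → 12 // 6 = 2. Stack: [22, 2]
BINARY_OP * → 22 * 2 = 44. Stack: [44]
STORE_FAST u → u=44. Stack: []
LOAD_CONST → push 21. Stack: [21]
LOAD_FAST n → push 12. Stack: [21, 12]
BINARY_OP - → 21 - 12 = 9. Stack: [9]
STORE_FAST z → z=9. Stack: []
LOAD_FAST u → push 44. Stack: [44]
RETURN_VALUE → return 44.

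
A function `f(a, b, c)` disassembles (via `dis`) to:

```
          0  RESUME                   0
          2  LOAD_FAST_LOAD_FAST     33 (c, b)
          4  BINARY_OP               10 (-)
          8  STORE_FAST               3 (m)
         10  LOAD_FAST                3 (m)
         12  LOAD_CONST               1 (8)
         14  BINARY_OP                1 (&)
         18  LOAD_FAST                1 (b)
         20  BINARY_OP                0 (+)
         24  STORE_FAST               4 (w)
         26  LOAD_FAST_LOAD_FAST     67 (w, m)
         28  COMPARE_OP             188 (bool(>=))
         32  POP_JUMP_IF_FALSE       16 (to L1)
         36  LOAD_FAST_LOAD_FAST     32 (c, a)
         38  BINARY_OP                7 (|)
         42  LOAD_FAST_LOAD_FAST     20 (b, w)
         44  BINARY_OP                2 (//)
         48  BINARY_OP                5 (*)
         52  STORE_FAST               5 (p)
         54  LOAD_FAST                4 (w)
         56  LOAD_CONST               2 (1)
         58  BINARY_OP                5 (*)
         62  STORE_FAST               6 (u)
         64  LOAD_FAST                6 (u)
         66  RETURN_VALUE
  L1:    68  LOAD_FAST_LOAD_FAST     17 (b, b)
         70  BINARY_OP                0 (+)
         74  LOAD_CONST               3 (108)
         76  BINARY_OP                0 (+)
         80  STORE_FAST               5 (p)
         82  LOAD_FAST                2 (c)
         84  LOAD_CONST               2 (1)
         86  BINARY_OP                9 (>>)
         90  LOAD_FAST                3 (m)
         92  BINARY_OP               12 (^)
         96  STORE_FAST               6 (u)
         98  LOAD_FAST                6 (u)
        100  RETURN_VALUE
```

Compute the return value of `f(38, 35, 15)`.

LOAD_FAST_LOAD_FAST c,b → push 15,35. Stack: [15, 35]
BINARY_OP - → 15 - 35 = -20. Stack: [-20]
STORE_FAST m → m=-20. Stack: []
LOAD_FAST m → push -20. Stack: [-20]
LOAD_CONST → push 8. Stack: [-20, 8]
BINARY_OP & → -20 & 8 = 8. Stack: [8]
LOAD_FAST b → push 35. Stack: [8, 35]
BINARY_OP + → 8 + 35 = 43. Stack: [43]
STORE_FAST w → w=43. Stack: []
LOAD_FAST_LOAD_FAST w,m → push 43,-20. Stack: [43, -20]
COMPARE_OP bool(>=) → 43 vs -20 = True. Stack: [True]
POP_JUMP_IF_FALSE → pop True; no jump. Stack: []
LOAD_FAST_LOAD_FAST c,a → push 15,38. Stack: [15, 38]
BINARY_OP | → 15 | 38 = 47. Stack: [47]
LOAD_FAST_LOAD_FAST b,w → push 35,43. Stack: [47, 35, 43]
BINARY_OP // → 35 // 43 = 0. Stack: [47, 0]
BINARY_OP * → 47 * 0 = 0. Stack: [0]
STORE_FAST p → p=0. Stack: []
LOAD_FAST w → push 43. Stack: [43]
LOAD_CONST → push 1. Stack: [43, 1]
BINARY_OP * → 43 * 1 = 43. Stack: [43]
STORE_FAST u → u=43. Stack: []
LOAD_FAST u → push 43. Stack: [43]
RETURN_VALUE → return 43.

43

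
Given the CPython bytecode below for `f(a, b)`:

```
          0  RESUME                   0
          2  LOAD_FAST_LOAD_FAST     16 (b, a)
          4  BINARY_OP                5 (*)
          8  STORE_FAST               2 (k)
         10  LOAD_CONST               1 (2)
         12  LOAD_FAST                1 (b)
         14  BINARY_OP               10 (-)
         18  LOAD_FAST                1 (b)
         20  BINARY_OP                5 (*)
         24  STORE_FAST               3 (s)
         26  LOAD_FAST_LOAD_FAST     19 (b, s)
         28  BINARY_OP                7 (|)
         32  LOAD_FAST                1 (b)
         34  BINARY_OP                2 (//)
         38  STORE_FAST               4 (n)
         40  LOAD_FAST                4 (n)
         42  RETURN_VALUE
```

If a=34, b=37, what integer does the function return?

LOAD_FAST_LOAD_FAST b,a → push 37,34. Stack: [37, 34]
BINARY_OP * → 37 * 34 = 1258. Stack: [1258]
STORE_FAST k → k=1258. Stack: []
LOAD_CONST → push 2. Stack: [2]
LOAD_FAST b → push 37. Stack: [2, 37]
BINARY_OP - → 2 - 37 = -35. Stack: [-35]
LOAD_FAST b → push 37. Stack: [-35, 37]
BINARY_OP * → -35 * 37 = -1295. Stack: [-1295]
STORE_FAST s → s=-1295. Stack: []
LOAD_FAST_LOAD_FAST b,s → push 37,-1295. Stack: [37, -1295]
BINARY_OP | → 37 | -1295 = -1291. Stack: [-1291]
LOAD_FAST b → push 37. Stack: [-1291, 37]
BINARY_OP // → -1291 // 37 = -35. Stack: [-35]
STORE_FAST n → n=-35. Stack: []
LOAD_FAST n → push -35. Stack: [-35]
RETURN_VALUE → return -35.

-35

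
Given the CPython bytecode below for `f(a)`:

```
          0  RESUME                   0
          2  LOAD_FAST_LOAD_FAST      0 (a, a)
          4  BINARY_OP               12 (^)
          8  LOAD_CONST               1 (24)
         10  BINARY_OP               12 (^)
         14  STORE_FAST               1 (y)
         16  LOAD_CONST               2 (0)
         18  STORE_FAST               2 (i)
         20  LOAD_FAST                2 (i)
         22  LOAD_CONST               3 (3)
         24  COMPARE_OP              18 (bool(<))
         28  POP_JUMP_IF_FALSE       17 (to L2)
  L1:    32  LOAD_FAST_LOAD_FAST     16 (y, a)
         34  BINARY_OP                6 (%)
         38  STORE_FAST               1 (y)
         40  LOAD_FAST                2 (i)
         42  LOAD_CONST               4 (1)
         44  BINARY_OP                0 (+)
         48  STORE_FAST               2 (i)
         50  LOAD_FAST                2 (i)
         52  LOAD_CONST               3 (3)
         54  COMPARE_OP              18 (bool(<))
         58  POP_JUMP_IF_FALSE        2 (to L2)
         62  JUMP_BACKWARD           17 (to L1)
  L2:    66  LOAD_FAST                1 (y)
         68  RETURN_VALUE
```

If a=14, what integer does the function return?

10

LOAD_FAST_LOAD_FAST a,a → push 14,14. Stack: [14, 14]
BINARY_OP ^ → 14 ^ 14 = 0. Stack: [0]
LOAD_CONST → push 24. Stack: [0, 24]
BINARY_OP ^ → 0 ^ 24 = 24. Stack: [24]
STORE_FAST y → y=24. Stack: []
LOAD_CONST → push 0. Stack: [0]
STORE_FAST i → i=0. Stack: []
LOAD_FAST i → push 0. Stack: [0]
LOAD_CONST → push 3. Stack: [0, 3]
COMPARE_OP bool(<) → 0 vs 3 = True. Stack: [True]
POP_JUMP_IF_FALSE → pop True; no jump. Stack: []
LOAD_FAST_LOAD_FAST y,a → push 24,14. Stack: [24, 14]
BINARY_OP % → 24 % 14 = 10. Stack: [10]
STORE_FAST y → y=10. Stack: []
LOAD_FAST i → push 0. Stack: [0]
LOAD_CONST → push 1. Stack: [0, 1]
BINARY_OP + → 0 + 1 = 1. Stack: [1]
STORE_FAST i → i=1. Stack: []
LOAD_FAST i → push 1. Stack: [1]
LOAD_CONST → push 3. Stack: [1, 3]
COMPARE_OP bool(<) → 1 vs 3 = True. Stack: [True]
POP_JUMP_IF_FALSE → pop True; no jump. Stack: []
LOAD_FAST_LOAD_FAST y,a → push 10,14. Stack: [10, 14]
BINARY_OP % → 10 % 14 = 10. Stack: [10]
STORE_FAST y → y=10. Stack: []
LOAD_FAST i → push 1. Stack: [1]
LOAD_CONST → push 1. Stack: [1, 1]
BINARY_OP + → 1 + 1 = 2. Stack: [2]
STORE_FAST i → i=2. Stack: []
LOAD_FAST i → push 2. Stack: [2]
LOAD_CONST → push 3. Stack: [2, 3]
COMPARE_OP bool(<) → 2 vs 3 = True. Stack: [True]
POP_JUMP_IF_FALSE → pop True; no jump. Stack: []
LOAD_FAST_LOAD_FAST y,a → push 10,14. Stack: [10, 14]
BINARY_OP % → 10 % 14 = 10. Stack: [10]
STORE_FAST y → y=10. Stack: []
LOAD_FAST i → push 2. Stack: [2]
LOAD_CONST → push 1. Stack: [2, 1]
BINARY_OP + → 2 + 1 = 3. Stack: [3]
STORE_FAST i → i=3. Stack: []
LOAD_FAST i → push 3. Stack: [3]
LOAD_CONST → push 3. Stack: [3, 3]
COMPARE_OP bool(<) → 3 vs 3 = False. Stack: [False]
POP_JUMP_IF_FALSE → pop False; jump. Stack: []
LOAD_FAST y → push 10. Stack: [10]
RETURN_VALUE → return 10.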